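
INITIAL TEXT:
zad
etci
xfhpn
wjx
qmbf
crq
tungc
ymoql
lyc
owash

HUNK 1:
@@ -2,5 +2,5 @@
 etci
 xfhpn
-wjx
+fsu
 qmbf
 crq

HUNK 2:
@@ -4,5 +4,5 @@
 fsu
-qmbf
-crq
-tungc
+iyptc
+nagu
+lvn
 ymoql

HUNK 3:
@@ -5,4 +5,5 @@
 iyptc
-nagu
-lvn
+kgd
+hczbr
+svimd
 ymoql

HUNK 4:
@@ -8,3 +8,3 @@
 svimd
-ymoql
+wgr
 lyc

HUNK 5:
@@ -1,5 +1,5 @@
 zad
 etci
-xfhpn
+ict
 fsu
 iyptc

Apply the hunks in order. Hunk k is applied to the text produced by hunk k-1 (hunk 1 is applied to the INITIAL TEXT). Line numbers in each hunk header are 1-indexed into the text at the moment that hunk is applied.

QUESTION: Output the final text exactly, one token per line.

Answer: zad
etci
ict
fsu
iyptc
kgd
hczbr
svimd
wgr
lyc
owash

Derivation:
Hunk 1: at line 2 remove [wjx] add [fsu] -> 10 lines: zad etci xfhpn fsu qmbf crq tungc ymoql lyc owash
Hunk 2: at line 4 remove [qmbf,crq,tungc] add [iyptc,nagu,lvn] -> 10 lines: zad etci xfhpn fsu iyptc nagu lvn ymoql lyc owash
Hunk 3: at line 5 remove [nagu,lvn] add [kgd,hczbr,svimd] -> 11 lines: zad etci xfhpn fsu iyptc kgd hczbr svimd ymoql lyc owash
Hunk 4: at line 8 remove [ymoql] add [wgr] -> 11 lines: zad etci xfhpn fsu iyptc kgd hczbr svimd wgr lyc owash
Hunk 5: at line 1 remove [xfhpn] add [ict] -> 11 lines: zad etci ict fsu iyptc kgd hczbr svimd wgr lyc owash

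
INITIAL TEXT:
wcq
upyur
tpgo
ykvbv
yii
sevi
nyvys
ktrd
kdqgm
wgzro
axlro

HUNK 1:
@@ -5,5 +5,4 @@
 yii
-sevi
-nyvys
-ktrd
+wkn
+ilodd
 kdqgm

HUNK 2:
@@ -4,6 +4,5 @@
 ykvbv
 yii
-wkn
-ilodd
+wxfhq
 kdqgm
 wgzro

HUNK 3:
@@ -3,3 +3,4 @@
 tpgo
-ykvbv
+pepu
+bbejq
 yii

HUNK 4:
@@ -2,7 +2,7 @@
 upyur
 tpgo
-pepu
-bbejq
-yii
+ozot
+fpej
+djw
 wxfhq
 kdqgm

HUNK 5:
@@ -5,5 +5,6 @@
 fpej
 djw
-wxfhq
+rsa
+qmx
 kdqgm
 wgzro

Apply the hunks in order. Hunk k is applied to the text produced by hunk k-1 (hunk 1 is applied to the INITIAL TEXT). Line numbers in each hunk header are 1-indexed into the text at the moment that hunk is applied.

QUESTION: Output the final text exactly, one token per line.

Answer: wcq
upyur
tpgo
ozot
fpej
djw
rsa
qmx
kdqgm
wgzro
axlro

Derivation:
Hunk 1: at line 5 remove [sevi,nyvys,ktrd] add [wkn,ilodd] -> 10 lines: wcq upyur tpgo ykvbv yii wkn ilodd kdqgm wgzro axlro
Hunk 2: at line 4 remove [wkn,ilodd] add [wxfhq] -> 9 lines: wcq upyur tpgo ykvbv yii wxfhq kdqgm wgzro axlro
Hunk 3: at line 3 remove [ykvbv] add [pepu,bbejq] -> 10 lines: wcq upyur tpgo pepu bbejq yii wxfhq kdqgm wgzro axlro
Hunk 4: at line 2 remove [pepu,bbejq,yii] add [ozot,fpej,djw] -> 10 lines: wcq upyur tpgo ozot fpej djw wxfhq kdqgm wgzro axlro
Hunk 5: at line 5 remove [wxfhq] add [rsa,qmx] -> 11 lines: wcq upyur tpgo ozot fpej djw rsa qmx kdqgm wgzro axlro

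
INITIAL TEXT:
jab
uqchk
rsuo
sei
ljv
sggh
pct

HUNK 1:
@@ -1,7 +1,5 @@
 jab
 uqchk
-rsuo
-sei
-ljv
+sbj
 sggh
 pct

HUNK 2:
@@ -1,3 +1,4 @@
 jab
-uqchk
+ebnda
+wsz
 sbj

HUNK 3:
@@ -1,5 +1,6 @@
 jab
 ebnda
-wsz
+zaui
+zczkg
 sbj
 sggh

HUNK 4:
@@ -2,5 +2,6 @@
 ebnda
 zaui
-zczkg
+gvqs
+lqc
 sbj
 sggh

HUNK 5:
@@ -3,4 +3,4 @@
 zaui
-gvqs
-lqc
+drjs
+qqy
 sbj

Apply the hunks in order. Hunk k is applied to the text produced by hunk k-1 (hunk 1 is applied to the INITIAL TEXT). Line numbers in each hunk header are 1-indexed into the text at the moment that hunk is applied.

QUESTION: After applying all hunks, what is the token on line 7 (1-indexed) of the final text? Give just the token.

Answer: sggh

Derivation:
Hunk 1: at line 1 remove [rsuo,sei,ljv] add [sbj] -> 5 lines: jab uqchk sbj sggh pct
Hunk 2: at line 1 remove [uqchk] add [ebnda,wsz] -> 6 lines: jab ebnda wsz sbj sggh pct
Hunk 3: at line 1 remove [wsz] add [zaui,zczkg] -> 7 lines: jab ebnda zaui zczkg sbj sggh pct
Hunk 4: at line 2 remove [zczkg] add [gvqs,lqc] -> 8 lines: jab ebnda zaui gvqs lqc sbj sggh pct
Hunk 5: at line 3 remove [gvqs,lqc] add [drjs,qqy] -> 8 lines: jab ebnda zaui drjs qqy sbj sggh pct
Final line 7: sggh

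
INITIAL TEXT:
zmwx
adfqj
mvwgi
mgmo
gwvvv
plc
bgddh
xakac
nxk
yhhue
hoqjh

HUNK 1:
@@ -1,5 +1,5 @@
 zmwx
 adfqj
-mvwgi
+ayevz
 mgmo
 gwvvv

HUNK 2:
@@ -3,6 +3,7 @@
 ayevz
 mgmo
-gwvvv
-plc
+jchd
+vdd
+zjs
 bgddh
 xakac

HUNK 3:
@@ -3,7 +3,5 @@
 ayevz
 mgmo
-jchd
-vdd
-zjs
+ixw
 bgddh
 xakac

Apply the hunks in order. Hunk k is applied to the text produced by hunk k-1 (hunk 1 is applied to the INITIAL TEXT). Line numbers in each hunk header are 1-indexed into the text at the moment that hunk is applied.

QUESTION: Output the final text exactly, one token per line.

Answer: zmwx
adfqj
ayevz
mgmo
ixw
bgddh
xakac
nxk
yhhue
hoqjh

Derivation:
Hunk 1: at line 1 remove [mvwgi] add [ayevz] -> 11 lines: zmwx adfqj ayevz mgmo gwvvv plc bgddh xakac nxk yhhue hoqjh
Hunk 2: at line 3 remove [gwvvv,plc] add [jchd,vdd,zjs] -> 12 lines: zmwx adfqj ayevz mgmo jchd vdd zjs bgddh xakac nxk yhhue hoqjh
Hunk 3: at line 3 remove [jchd,vdd,zjs] add [ixw] -> 10 lines: zmwx adfqj ayevz mgmo ixw bgddh xakac nxk yhhue hoqjh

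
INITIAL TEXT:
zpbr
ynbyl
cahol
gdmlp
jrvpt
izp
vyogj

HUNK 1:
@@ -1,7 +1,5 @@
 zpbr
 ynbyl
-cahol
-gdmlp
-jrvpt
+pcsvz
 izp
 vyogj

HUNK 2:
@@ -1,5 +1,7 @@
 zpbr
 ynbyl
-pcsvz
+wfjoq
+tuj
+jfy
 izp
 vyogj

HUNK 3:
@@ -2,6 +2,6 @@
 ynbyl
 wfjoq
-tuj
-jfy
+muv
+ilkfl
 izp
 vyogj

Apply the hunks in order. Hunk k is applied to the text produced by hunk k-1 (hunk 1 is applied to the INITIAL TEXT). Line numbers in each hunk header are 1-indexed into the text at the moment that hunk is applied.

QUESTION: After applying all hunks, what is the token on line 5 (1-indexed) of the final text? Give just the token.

Hunk 1: at line 1 remove [cahol,gdmlp,jrvpt] add [pcsvz] -> 5 lines: zpbr ynbyl pcsvz izp vyogj
Hunk 2: at line 1 remove [pcsvz] add [wfjoq,tuj,jfy] -> 7 lines: zpbr ynbyl wfjoq tuj jfy izp vyogj
Hunk 3: at line 2 remove [tuj,jfy] add [muv,ilkfl] -> 7 lines: zpbr ynbyl wfjoq muv ilkfl izp vyogj
Final line 5: ilkfl

Answer: ilkfl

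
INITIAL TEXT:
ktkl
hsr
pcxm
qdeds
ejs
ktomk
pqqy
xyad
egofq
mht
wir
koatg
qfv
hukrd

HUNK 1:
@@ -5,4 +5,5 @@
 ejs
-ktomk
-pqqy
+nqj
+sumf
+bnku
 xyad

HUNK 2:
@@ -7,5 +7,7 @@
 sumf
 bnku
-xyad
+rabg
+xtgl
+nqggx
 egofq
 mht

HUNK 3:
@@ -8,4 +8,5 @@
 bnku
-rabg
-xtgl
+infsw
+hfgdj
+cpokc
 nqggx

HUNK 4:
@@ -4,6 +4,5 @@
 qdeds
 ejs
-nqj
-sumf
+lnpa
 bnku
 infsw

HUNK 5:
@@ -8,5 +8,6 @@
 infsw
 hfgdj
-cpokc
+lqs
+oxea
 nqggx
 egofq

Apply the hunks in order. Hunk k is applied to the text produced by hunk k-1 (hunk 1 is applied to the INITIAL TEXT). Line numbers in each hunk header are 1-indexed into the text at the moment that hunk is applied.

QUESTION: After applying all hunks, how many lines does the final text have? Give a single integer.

Hunk 1: at line 5 remove [ktomk,pqqy] add [nqj,sumf,bnku] -> 15 lines: ktkl hsr pcxm qdeds ejs nqj sumf bnku xyad egofq mht wir koatg qfv hukrd
Hunk 2: at line 7 remove [xyad] add [rabg,xtgl,nqggx] -> 17 lines: ktkl hsr pcxm qdeds ejs nqj sumf bnku rabg xtgl nqggx egofq mht wir koatg qfv hukrd
Hunk 3: at line 8 remove [rabg,xtgl] add [infsw,hfgdj,cpokc] -> 18 lines: ktkl hsr pcxm qdeds ejs nqj sumf bnku infsw hfgdj cpokc nqggx egofq mht wir koatg qfv hukrd
Hunk 4: at line 4 remove [nqj,sumf] add [lnpa] -> 17 lines: ktkl hsr pcxm qdeds ejs lnpa bnku infsw hfgdj cpokc nqggx egofq mht wir koatg qfv hukrd
Hunk 5: at line 8 remove [cpokc] add [lqs,oxea] -> 18 lines: ktkl hsr pcxm qdeds ejs lnpa bnku infsw hfgdj lqs oxea nqggx egofq mht wir koatg qfv hukrd
Final line count: 18

Answer: 18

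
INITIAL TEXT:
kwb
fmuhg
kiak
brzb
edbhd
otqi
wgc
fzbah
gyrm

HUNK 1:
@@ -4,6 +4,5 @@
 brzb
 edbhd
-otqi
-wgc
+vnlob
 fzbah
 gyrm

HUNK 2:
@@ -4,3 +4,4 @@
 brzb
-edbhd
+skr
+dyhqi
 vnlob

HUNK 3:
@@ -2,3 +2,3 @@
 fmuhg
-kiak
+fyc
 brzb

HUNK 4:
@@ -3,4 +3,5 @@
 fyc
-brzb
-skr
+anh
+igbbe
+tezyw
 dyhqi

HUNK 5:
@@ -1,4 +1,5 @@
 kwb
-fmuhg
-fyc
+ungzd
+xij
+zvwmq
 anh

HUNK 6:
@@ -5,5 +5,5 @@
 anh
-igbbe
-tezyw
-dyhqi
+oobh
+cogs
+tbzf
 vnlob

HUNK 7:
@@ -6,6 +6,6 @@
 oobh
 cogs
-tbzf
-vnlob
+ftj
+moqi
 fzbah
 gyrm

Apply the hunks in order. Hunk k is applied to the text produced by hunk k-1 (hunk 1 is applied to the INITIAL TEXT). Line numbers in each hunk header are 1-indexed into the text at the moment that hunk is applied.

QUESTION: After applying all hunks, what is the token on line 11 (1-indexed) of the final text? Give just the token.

Hunk 1: at line 4 remove [otqi,wgc] add [vnlob] -> 8 lines: kwb fmuhg kiak brzb edbhd vnlob fzbah gyrm
Hunk 2: at line 4 remove [edbhd] add [skr,dyhqi] -> 9 lines: kwb fmuhg kiak brzb skr dyhqi vnlob fzbah gyrm
Hunk 3: at line 2 remove [kiak] add [fyc] -> 9 lines: kwb fmuhg fyc brzb skr dyhqi vnlob fzbah gyrm
Hunk 4: at line 3 remove [brzb,skr] add [anh,igbbe,tezyw] -> 10 lines: kwb fmuhg fyc anh igbbe tezyw dyhqi vnlob fzbah gyrm
Hunk 5: at line 1 remove [fmuhg,fyc] add [ungzd,xij,zvwmq] -> 11 lines: kwb ungzd xij zvwmq anh igbbe tezyw dyhqi vnlob fzbah gyrm
Hunk 6: at line 5 remove [igbbe,tezyw,dyhqi] add [oobh,cogs,tbzf] -> 11 lines: kwb ungzd xij zvwmq anh oobh cogs tbzf vnlob fzbah gyrm
Hunk 7: at line 6 remove [tbzf,vnlob] add [ftj,moqi] -> 11 lines: kwb ungzd xij zvwmq anh oobh cogs ftj moqi fzbah gyrm
Final line 11: gyrm

Answer: gyrm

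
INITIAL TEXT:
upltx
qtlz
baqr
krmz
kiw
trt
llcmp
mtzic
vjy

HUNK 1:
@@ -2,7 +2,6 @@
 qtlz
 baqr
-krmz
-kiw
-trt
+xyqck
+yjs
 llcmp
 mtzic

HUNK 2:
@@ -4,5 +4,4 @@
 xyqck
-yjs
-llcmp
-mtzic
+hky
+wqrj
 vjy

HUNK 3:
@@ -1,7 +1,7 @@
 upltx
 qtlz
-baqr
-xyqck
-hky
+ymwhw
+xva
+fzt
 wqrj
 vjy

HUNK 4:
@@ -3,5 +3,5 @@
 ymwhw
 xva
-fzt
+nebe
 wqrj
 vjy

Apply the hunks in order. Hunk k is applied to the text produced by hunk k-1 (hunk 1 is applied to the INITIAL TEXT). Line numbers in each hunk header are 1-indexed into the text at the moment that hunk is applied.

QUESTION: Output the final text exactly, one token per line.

Hunk 1: at line 2 remove [krmz,kiw,trt] add [xyqck,yjs] -> 8 lines: upltx qtlz baqr xyqck yjs llcmp mtzic vjy
Hunk 2: at line 4 remove [yjs,llcmp,mtzic] add [hky,wqrj] -> 7 lines: upltx qtlz baqr xyqck hky wqrj vjy
Hunk 3: at line 1 remove [baqr,xyqck,hky] add [ymwhw,xva,fzt] -> 7 lines: upltx qtlz ymwhw xva fzt wqrj vjy
Hunk 4: at line 3 remove [fzt] add [nebe] -> 7 lines: upltx qtlz ymwhw xva nebe wqrj vjy

Answer: upltx
qtlz
ymwhw
xva
nebe
wqrj
vjy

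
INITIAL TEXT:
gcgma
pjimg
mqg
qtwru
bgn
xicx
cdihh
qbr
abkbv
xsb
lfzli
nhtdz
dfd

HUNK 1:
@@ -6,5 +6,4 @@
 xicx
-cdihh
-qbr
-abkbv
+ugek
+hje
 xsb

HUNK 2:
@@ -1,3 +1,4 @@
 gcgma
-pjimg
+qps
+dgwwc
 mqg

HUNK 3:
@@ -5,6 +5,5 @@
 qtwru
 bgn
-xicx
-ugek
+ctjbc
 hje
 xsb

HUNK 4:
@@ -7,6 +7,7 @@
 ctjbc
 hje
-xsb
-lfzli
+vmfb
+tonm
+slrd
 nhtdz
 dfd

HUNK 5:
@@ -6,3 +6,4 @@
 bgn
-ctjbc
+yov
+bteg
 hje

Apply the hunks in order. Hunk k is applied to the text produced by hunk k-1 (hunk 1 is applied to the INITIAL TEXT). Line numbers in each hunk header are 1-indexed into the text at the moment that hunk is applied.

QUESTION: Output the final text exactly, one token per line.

Hunk 1: at line 6 remove [cdihh,qbr,abkbv] add [ugek,hje] -> 12 lines: gcgma pjimg mqg qtwru bgn xicx ugek hje xsb lfzli nhtdz dfd
Hunk 2: at line 1 remove [pjimg] add [qps,dgwwc] -> 13 lines: gcgma qps dgwwc mqg qtwru bgn xicx ugek hje xsb lfzli nhtdz dfd
Hunk 3: at line 5 remove [xicx,ugek] add [ctjbc] -> 12 lines: gcgma qps dgwwc mqg qtwru bgn ctjbc hje xsb lfzli nhtdz dfd
Hunk 4: at line 7 remove [xsb,lfzli] add [vmfb,tonm,slrd] -> 13 lines: gcgma qps dgwwc mqg qtwru bgn ctjbc hje vmfb tonm slrd nhtdz dfd
Hunk 5: at line 6 remove [ctjbc] add [yov,bteg] -> 14 lines: gcgma qps dgwwc mqg qtwru bgn yov bteg hje vmfb tonm slrd nhtdz dfd

Answer: gcgma
qps
dgwwc
mqg
qtwru
bgn
yov
bteg
hje
vmfb
tonm
slrd
nhtdz
dfd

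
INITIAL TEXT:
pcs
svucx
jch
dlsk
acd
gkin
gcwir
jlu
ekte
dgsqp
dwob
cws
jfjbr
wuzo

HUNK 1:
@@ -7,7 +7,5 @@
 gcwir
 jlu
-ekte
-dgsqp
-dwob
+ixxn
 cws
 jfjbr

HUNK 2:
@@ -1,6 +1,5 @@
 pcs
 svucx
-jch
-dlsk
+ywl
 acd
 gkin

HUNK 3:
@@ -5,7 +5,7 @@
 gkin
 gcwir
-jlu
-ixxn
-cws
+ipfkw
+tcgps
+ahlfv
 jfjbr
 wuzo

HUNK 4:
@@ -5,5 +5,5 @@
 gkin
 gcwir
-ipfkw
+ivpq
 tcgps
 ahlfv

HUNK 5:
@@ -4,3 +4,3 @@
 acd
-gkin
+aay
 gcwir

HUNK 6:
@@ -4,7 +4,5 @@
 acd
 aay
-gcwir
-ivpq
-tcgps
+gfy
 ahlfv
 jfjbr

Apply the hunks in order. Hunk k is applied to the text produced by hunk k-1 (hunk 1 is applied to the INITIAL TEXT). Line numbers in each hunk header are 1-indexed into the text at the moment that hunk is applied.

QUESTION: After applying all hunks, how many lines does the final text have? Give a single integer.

Hunk 1: at line 7 remove [ekte,dgsqp,dwob] add [ixxn] -> 12 lines: pcs svucx jch dlsk acd gkin gcwir jlu ixxn cws jfjbr wuzo
Hunk 2: at line 1 remove [jch,dlsk] add [ywl] -> 11 lines: pcs svucx ywl acd gkin gcwir jlu ixxn cws jfjbr wuzo
Hunk 3: at line 5 remove [jlu,ixxn,cws] add [ipfkw,tcgps,ahlfv] -> 11 lines: pcs svucx ywl acd gkin gcwir ipfkw tcgps ahlfv jfjbr wuzo
Hunk 4: at line 5 remove [ipfkw] add [ivpq] -> 11 lines: pcs svucx ywl acd gkin gcwir ivpq tcgps ahlfv jfjbr wuzo
Hunk 5: at line 4 remove [gkin] add [aay] -> 11 lines: pcs svucx ywl acd aay gcwir ivpq tcgps ahlfv jfjbr wuzo
Hunk 6: at line 4 remove [gcwir,ivpq,tcgps] add [gfy] -> 9 lines: pcs svucx ywl acd aay gfy ahlfv jfjbr wuzo
Final line count: 9

Answer: 9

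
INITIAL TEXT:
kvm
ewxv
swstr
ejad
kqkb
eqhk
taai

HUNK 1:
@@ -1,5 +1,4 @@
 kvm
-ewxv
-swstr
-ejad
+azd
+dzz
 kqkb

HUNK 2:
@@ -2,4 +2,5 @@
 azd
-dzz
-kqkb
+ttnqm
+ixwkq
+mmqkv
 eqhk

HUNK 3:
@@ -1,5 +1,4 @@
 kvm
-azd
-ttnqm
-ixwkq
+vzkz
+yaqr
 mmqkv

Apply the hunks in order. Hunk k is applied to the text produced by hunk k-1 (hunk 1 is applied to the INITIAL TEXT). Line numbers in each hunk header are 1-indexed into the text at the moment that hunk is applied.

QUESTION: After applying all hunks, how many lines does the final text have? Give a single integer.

Answer: 6

Derivation:
Hunk 1: at line 1 remove [ewxv,swstr,ejad] add [azd,dzz] -> 6 lines: kvm azd dzz kqkb eqhk taai
Hunk 2: at line 2 remove [dzz,kqkb] add [ttnqm,ixwkq,mmqkv] -> 7 lines: kvm azd ttnqm ixwkq mmqkv eqhk taai
Hunk 3: at line 1 remove [azd,ttnqm,ixwkq] add [vzkz,yaqr] -> 6 lines: kvm vzkz yaqr mmqkv eqhk taai
Final line count: 6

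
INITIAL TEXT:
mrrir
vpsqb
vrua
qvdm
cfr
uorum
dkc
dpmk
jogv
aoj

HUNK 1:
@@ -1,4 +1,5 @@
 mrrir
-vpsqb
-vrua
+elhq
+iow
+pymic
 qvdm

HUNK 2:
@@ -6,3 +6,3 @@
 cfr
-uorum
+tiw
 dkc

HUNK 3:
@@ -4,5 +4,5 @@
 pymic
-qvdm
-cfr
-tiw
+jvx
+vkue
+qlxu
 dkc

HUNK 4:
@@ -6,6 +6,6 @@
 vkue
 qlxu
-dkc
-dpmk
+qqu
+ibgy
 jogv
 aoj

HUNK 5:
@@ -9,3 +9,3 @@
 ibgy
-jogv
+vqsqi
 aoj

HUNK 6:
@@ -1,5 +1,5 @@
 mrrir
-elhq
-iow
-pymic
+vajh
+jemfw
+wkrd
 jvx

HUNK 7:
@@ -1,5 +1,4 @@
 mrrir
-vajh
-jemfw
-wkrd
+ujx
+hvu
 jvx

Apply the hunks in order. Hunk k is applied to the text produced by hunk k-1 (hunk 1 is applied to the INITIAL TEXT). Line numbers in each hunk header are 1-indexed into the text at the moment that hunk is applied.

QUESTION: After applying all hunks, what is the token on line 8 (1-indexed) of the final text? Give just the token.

Answer: ibgy

Derivation:
Hunk 1: at line 1 remove [vpsqb,vrua] add [elhq,iow,pymic] -> 11 lines: mrrir elhq iow pymic qvdm cfr uorum dkc dpmk jogv aoj
Hunk 2: at line 6 remove [uorum] add [tiw] -> 11 lines: mrrir elhq iow pymic qvdm cfr tiw dkc dpmk jogv aoj
Hunk 3: at line 4 remove [qvdm,cfr,tiw] add [jvx,vkue,qlxu] -> 11 lines: mrrir elhq iow pymic jvx vkue qlxu dkc dpmk jogv aoj
Hunk 4: at line 6 remove [dkc,dpmk] add [qqu,ibgy] -> 11 lines: mrrir elhq iow pymic jvx vkue qlxu qqu ibgy jogv aoj
Hunk 5: at line 9 remove [jogv] add [vqsqi] -> 11 lines: mrrir elhq iow pymic jvx vkue qlxu qqu ibgy vqsqi aoj
Hunk 6: at line 1 remove [elhq,iow,pymic] add [vajh,jemfw,wkrd] -> 11 lines: mrrir vajh jemfw wkrd jvx vkue qlxu qqu ibgy vqsqi aoj
Hunk 7: at line 1 remove [vajh,jemfw,wkrd] add [ujx,hvu] -> 10 lines: mrrir ujx hvu jvx vkue qlxu qqu ibgy vqsqi aoj
Final line 8: ibgy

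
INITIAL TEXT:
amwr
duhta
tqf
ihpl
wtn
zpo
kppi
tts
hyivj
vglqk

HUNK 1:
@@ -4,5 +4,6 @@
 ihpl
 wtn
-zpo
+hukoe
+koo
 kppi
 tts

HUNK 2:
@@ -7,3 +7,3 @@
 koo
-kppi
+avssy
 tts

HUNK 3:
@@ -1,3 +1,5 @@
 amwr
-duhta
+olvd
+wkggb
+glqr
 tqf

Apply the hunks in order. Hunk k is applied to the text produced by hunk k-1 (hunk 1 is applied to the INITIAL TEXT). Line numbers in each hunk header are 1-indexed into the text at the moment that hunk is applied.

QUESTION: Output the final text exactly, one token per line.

Hunk 1: at line 4 remove [zpo] add [hukoe,koo] -> 11 lines: amwr duhta tqf ihpl wtn hukoe koo kppi tts hyivj vglqk
Hunk 2: at line 7 remove [kppi] add [avssy] -> 11 lines: amwr duhta tqf ihpl wtn hukoe koo avssy tts hyivj vglqk
Hunk 3: at line 1 remove [duhta] add [olvd,wkggb,glqr] -> 13 lines: amwr olvd wkggb glqr tqf ihpl wtn hukoe koo avssy tts hyivj vglqk

Answer: amwr
olvd
wkggb
glqr
tqf
ihpl
wtn
hukoe
koo
avssy
tts
hyivj
vglqk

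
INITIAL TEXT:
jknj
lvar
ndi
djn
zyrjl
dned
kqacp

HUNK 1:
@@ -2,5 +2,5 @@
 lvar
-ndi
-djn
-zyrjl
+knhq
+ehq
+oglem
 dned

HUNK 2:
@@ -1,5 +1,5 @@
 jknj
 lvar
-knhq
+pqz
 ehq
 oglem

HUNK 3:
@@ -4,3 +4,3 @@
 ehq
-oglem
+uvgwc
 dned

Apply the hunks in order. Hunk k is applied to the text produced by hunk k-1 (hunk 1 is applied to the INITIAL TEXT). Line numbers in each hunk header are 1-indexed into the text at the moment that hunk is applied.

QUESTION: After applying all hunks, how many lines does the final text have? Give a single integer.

Hunk 1: at line 2 remove [ndi,djn,zyrjl] add [knhq,ehq,oglem] -> 7 lines: jknj lvar knhq ehq oglem dned kqacp
Hunk 2: at line 1 remove [knhq] add [pqz] -> 7 lines: jknj lvar pqz ehq oglem dned kqacp
Hunk 3: at line 4 remove [oglem] add [uvgwc] -> 7 lines: jknj lvar pqz ehq uvgwc dned kqacp
Final line count: 7

Answer: 7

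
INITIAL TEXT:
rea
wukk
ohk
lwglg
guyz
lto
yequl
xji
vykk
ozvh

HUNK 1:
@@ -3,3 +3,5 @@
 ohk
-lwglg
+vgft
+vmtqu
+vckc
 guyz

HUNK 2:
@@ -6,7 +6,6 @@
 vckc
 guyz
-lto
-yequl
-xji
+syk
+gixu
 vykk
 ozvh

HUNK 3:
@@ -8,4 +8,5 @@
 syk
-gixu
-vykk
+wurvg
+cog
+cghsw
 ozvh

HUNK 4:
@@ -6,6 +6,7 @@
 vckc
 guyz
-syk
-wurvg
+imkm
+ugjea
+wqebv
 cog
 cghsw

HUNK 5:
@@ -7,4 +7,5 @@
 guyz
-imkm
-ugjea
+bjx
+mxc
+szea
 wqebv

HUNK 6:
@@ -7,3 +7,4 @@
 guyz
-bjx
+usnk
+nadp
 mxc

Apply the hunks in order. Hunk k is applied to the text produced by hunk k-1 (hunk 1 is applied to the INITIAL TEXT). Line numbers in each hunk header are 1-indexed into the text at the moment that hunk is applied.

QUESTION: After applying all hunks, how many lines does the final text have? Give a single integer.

Answer: 15

Derivation:
Hunk 1: at line 3 remove [lwglg] add [vgft,vmtqu,vckc] -> 12 lines: rea wukk ohk vgft vmtqu vckc guyz lto yequl xji vykk ozvh
Hunk 2: at line 6 remove [lto,yequl,xji] add [syk,gixu] -> 11 lines: rea wukk ohk vgft vmtqu vckc guyz syk gixu vykk ozvh
Hunk 3: at line 8 remove [gixu,vykk] add [wurvg,cog,cghsw] -> 12 lines: rea wukk ohk vgft vmtqu vckc guyz syk wurvg cog cghsw ozvh
Hunk 4: at line 6 remove [syk,wurvg] add [imkm,ugjea,wqebv] -> 13 lines: rea wukk ohk vgft vmtqu vckc guyz imkm ugjea wqebv cog cghsw ozvh
Hunk 5: at line 7 remove [imkm,ugjea] add [bjx,mxc,szea] -> 14 lines: rea wukk ohk vgft vmtqu vckc guyz bjx mxc szea wqebv cog cghsw ozvh
Hunk 6: at line 7 remove [bjx] add [usnk,nadp] -> 15 lines: rea wukk ohk vgft vmtqu vckc guyz usnk nadp mxc szea wqebv cog cghsw ozvh
Final line count: 15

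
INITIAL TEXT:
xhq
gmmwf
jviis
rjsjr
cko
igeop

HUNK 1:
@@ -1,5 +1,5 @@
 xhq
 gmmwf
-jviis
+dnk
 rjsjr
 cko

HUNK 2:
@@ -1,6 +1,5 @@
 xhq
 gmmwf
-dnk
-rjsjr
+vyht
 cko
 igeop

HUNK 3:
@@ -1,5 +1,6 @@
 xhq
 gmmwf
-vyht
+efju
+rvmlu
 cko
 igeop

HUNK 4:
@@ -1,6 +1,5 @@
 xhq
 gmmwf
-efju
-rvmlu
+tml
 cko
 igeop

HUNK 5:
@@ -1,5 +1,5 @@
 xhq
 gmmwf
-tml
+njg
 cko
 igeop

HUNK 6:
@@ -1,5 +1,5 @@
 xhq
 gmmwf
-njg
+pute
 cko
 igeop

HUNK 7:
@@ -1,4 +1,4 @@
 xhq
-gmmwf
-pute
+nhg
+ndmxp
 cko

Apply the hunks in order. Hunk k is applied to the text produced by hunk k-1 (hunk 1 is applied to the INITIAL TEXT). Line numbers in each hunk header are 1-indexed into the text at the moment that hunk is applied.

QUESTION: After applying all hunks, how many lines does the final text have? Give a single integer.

Hunk 1: at line 1 remove [jviis] add [dnk] -> 6 lines: xhq gmmwf dnk rjsjr cko igeop
Hunk 2: at line 1 remove [dnk,rjsjr] add [vyht] -> 5 lines: xhq gmmwf vyht cko igeop
Hunk 3: at line 1 remove [vyht] add [efju,rvmlu] -> 6 lines: xhq gmmwf efju rvmlu cko igeop
Hunk 4: at line 1 remove [efju,rvmlu] add [tml] -> 5 lines: xhq gmmwf tml cko igeop
Hunk 5: at line 1 remove [tml] add [njg] -> 5 lines: xhq gmmwf njg cko igeop
Hunk 6: at line 1 remove [njg] add [pute] -> 5 lines: xhq gmmwf pute cko igeop
Hunk 7: at line 1 remove [gmmwf,pute] add [nhg,ndmxp] -> 5 lines: xhq nhg ndmxp cko igeop
Final line count: 5

Answer: 5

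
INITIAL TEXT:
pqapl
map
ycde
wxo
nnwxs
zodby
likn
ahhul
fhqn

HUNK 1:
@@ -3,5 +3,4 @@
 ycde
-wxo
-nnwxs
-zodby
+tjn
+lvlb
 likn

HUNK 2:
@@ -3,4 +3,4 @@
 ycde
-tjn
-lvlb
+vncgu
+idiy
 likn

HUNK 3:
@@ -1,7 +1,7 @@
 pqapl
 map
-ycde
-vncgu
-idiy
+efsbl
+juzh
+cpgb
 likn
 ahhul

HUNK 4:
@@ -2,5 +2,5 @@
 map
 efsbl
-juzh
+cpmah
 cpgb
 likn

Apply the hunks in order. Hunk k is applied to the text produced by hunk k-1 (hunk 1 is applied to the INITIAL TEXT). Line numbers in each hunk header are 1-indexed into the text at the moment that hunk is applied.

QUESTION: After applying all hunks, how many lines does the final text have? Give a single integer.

Answer: 8

Derivation:
Hunk 1: at line 3 remove [wxo,nnwxs,zodby] add [tjn,lvlb] -> 8 lines: pqapl map ycde tjn lvlb likn ahhul fhqn
Hunk 2: at line 3 remove [tjn,lvlb] add [vncgu,idiy] -> 8 lines: pqapl map ycde vncgu idiy likn ahhul fhqn
Hunk 3: at line 1 remove [ycde,vncgu,idiy] add [efsbl,juzh,cpgb] -> 8 lines: pqapl map efsbl juzh cpgb likn ahhul fhqn
Hunk 4: at line 2 remove [juzh] add [cpmah] -> 8 lines: pqapl map efsbl cpmah cpgb likn ahhul fhqn
Final line count: 8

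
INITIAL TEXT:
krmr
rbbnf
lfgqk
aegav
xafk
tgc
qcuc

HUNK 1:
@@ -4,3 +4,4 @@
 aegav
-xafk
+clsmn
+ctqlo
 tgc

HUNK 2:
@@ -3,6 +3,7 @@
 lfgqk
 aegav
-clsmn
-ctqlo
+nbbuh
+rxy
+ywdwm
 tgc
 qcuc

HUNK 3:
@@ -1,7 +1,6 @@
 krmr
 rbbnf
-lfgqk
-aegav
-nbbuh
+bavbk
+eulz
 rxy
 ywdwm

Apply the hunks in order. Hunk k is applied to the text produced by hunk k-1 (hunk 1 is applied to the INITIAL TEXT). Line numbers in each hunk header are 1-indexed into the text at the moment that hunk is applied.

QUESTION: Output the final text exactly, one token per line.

Answer: krmr
rbbnf
bavbk
eulz
rxy
ywdwm
tgc
qcuc

Derivation:
Hunk 1: at line 4 remove [xafk] add [clsmn,ctqlo] -> 8 lines: krmr rbbnf lfgqk aegav clsmn ctqlo tgc qcuc
Hunk 2: at line 3 remove [clsmn,ctqlo] add [nbbuh,rxy,ywdwm] -> 9 lines: krmr rbbnf lfgqk aegav nbbuh rxy ywdwm tgc qcuc
Hunk 3: at line 1 remove [lfgqk,aegav,nbbuh] add [bavbk,eulz] -> 8 lines: krmr rbbnf bavbk eulz rxy ywdwm tgc qcuc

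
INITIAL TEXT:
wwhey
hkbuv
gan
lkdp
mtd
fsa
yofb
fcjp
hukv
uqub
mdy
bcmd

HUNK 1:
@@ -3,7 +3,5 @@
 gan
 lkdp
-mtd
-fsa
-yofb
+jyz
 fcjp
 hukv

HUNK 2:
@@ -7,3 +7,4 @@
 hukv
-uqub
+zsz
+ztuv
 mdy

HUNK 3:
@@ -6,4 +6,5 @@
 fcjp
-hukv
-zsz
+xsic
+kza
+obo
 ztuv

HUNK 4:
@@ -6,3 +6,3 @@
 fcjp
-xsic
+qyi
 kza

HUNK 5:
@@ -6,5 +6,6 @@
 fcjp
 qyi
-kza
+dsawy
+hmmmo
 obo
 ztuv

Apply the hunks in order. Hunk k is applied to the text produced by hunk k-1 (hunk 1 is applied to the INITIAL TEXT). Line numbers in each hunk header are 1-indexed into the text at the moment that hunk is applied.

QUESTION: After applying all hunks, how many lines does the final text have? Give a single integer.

Answer: 13

Derivation:
Hunk 1: at line 3 remove [mtd,fsa,yofb] add [jyz] -> 10 lines: wwhey hkbuv gan lkdp jyz fcjp hukv uqub mdy bcmd
Hunk 2: at line 7 remove [uqub] add [zsz,ztuv] -> 11 lines: wwhey hkbuv gan lkdp jyz fcjp hukv zsz ztuv mdy bcmd
Hunk 3: at line 6 remove [hukv,zsz] add [xsic,kza,obo] -> 12 lines: wwhey hkbuv gan lkdp jyz fcjp xsic kza obo ztuv mdy bcmd
Hunk 4: at line 6 remove [xsic] add [qyi] -> 12 lines: wwhey hkbuv gan lkdp jyz fcjp qyi kza obo ztuv mdy bcmd
Hunk 5: at line 6 remove [kza] add [dsawy,hmmmo] -> 13 lines: wwhey hkbuv gan lkdp jyz fcjp qyi dsawy hmmmo obo ztuv mdy bcmd
Final line count: 13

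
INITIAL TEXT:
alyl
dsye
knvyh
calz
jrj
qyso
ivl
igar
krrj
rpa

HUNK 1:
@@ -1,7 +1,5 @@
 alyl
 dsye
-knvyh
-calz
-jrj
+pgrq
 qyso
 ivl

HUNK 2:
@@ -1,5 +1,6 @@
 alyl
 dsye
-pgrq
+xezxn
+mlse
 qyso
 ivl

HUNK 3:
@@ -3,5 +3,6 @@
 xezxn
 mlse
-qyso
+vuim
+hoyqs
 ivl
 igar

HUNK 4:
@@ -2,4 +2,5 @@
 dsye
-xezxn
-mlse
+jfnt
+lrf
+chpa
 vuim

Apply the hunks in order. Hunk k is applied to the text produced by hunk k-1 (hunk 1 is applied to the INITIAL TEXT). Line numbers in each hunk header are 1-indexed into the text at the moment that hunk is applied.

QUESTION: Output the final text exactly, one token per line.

Hunk 1: at line 1 remove [knvyh,calz,jrj] add [pgrq] -> 8 lines: alyl dsye pgrq qyso ivl igar krrj rpa
Hunk 2: at line 1 remove [pgrq] add [xezxn,mlse] -> 9 lines: alyl dsye xezxn mlse qyso ivl igar krrj rpa
Hunk 3: at line 3 remove [qyso] add [vuim,hoyqs] -> 10 lines: alyl dsye xezxn mlse vuim hoyqs ivl igar krrj rpa
Hunk 4: at line 2 remove [xezxn,mlse] add [jfnt,lrf,chpa] -> 11 lines: alyl dsye jfnt lrf chpa vuim hoyqs ivl igar krrj rpa

Answer: alyl
dsye
jfnt
lrf
chpa
vuim
hoyqs
ivl
igar
krrj
rpa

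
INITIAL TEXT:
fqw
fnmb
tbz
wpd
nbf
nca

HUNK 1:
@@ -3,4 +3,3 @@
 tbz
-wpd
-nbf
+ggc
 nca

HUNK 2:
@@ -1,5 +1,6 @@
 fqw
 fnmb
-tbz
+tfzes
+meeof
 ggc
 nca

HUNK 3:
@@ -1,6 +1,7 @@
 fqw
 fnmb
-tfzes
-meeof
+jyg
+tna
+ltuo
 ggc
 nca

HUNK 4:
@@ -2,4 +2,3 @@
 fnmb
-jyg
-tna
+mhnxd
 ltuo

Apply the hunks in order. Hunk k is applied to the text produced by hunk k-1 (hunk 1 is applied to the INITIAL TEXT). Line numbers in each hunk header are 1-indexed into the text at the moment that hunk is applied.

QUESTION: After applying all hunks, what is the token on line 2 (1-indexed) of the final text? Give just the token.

Answer: fnmb

Derivation:
Hunk 1: at line 3 remove [wpd,nbf] add [ggc] -> 5 lines: fqw fnmb tbz ggc nca
Hunk 2: at line 1 remove [tbz] add [tfzes,meeof] -> 6 lines: fqw fnmb tfzes meeof ggc nca
Hunk 3: at line 1 remove [tfzes,meeof] add [jyg,tna,ltuo] -> 7 lines: fqw fnmb jyg tna ltuo ggc nca
Hunk 4: at line 2 remove [jyg,tna] add [mhnxd] -> 6 lines: fqw fnmb mhnxd ltuo ggc nca
Final line 2: fnmb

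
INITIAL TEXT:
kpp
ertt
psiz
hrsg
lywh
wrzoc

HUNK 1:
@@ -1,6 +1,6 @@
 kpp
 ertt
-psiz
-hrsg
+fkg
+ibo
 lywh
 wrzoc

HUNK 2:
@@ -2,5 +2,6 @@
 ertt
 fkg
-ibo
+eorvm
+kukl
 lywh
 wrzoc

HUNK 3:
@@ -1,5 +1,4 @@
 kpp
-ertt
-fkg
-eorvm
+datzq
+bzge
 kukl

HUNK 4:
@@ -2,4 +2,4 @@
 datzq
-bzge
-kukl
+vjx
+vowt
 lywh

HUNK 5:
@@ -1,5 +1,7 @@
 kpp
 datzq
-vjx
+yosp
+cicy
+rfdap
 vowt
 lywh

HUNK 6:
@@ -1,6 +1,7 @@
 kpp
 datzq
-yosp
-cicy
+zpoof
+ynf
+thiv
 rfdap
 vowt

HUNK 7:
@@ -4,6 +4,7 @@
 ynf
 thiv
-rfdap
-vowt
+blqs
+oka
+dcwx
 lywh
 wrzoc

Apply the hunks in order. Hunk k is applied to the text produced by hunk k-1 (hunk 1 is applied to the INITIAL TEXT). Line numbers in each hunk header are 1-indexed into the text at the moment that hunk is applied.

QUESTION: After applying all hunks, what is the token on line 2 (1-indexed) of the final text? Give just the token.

Hunk 1: at line 1 remove [psiz,hrsg] add [fkg,ibo] -> 6 lines: kpp ertt fkg ibo lywh wrzoc
Hunk 2: at line 2 remove [ibo] add [eorvm,kukl] -> 7 lines: kpp ertt fkg eorvm kukl lywh wrzoc
Hunk 3: at line 1 remove [ertt,fkg,eorvm] add [datzq,bzge] -> 6 lines: kpp datzq bzge kukl lywh wrzoc
Hunk 4: at line 2 remove [bzge,kukl] add [vjx,vowt] -> 6 lines: kpp datzq vjx vowt lywh wrzoc
Hunk 5: at line 1 remove [vjx] add [yosp,cicy,rfdap] -> 8 lines: kpp datzq yosp cicy rfdap vowt lywh wrzoc
Hunk 6: at line 1 remove [yosp,cicy] add [zpoof,ynf,thiv] -> 9 lines: kpp datzq zpoof ynf thiv rfdap vowt lywh wrzoc
Hunk 7: at line 4 remove [rfdap,vowt] add [blqs,oka,dcwx] -> 10 lines: kpp datzq zpoof ynf thiv blqs oka dcwx lywh wrzoc
Final line 2: datzq

Answer: datzq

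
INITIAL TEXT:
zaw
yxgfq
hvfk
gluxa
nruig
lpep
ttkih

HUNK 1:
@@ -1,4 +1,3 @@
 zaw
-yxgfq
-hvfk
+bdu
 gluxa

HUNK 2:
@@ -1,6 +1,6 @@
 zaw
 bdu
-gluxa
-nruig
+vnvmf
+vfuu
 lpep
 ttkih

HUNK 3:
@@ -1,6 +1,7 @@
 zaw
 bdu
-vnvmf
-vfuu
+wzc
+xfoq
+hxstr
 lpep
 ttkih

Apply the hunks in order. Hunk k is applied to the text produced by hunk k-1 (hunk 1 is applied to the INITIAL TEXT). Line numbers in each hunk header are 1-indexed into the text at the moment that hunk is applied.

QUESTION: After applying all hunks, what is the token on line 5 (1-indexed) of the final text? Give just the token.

Answer: hxstr

Derivation:
Hunk 1: at line 1 remove [yxgfq,hvfk] add [bdu] -> 6 lines: zaw bdu gluxa nruig lpep ttkih
Hunk 2: at line 1 remove [gluxa,nruig] add [vnvmf,vfuu] -> 6 lines: zaw bdu vnvmf vfuu lpep ttkih
Hunk 3: at line 1 remove [vnvmf,vfuu] add [wzc,xfoq,hxstr] -> 7 lines: zaw bdu wzc xfoq hxstr lpep ttkih
Final line 5: hxstr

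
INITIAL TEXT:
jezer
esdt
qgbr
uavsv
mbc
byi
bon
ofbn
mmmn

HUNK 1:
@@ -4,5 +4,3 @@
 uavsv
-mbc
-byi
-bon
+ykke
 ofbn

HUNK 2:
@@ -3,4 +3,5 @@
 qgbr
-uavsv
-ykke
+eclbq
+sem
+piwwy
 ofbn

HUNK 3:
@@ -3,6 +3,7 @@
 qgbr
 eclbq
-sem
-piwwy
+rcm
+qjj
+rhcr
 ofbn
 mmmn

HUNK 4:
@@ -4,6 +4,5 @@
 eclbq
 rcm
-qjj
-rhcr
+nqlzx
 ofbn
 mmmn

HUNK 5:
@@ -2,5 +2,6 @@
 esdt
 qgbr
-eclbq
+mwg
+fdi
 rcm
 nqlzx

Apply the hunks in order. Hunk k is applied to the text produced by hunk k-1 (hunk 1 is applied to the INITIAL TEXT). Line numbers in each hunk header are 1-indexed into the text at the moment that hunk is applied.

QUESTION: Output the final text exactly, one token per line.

Answer: jezer
esdt
qgbr
mwg
fdi
rcm
nqlzx
ofbn
mmmn

Derivation:
Hunk 1: at line 4 remove [mbc,byi,bon] add [ykke] -> 7 lines: jezer esdt qgbr uavsv ykke ofbn mmmn
Hunk 2: at line 3 remove [uavsv,ykke] add [eclbq,sem,piwwy] -> 8 lines: jezer esdt qgbr eclbq sem piwwy ofbn mmmn
Hunk 3: at line 3 remove [sem,piwwy] add [rcm,qjj,rhcr] -> 9 lines: jezer esdt qgbr eclbq rcm qjj rhcr ofbn mmmn
Hunk 4: at line 4 remove [qjj,rhcr] add [nqlzx] -> 8 lines: jezer esdt qgbr eclbq rcm nqlzx ofbn mmmn
Hunk 5: at line 2 remove [eclbq] add [mwg,fdi] -> 9 lines: jezer esdt qgbr mwg fdi rcm nqlzx ofbn mmmn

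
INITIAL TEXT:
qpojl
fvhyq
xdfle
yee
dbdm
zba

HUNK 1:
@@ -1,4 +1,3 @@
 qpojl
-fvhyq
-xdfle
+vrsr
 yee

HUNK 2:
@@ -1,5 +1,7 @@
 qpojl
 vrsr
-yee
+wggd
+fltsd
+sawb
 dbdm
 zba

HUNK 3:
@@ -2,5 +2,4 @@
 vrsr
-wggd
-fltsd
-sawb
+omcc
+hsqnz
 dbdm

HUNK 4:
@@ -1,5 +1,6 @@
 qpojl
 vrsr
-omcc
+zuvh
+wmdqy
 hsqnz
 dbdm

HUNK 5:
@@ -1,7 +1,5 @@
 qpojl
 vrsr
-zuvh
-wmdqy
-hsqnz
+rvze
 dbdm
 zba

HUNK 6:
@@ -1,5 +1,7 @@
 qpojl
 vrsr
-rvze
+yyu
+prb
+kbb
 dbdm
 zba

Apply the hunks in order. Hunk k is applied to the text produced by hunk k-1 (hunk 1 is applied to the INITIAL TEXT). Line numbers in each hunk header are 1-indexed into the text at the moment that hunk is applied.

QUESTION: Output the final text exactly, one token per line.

Answer: qpojl
vrsr
yyu
prb
kbb
dbdm
zba

Derivation:
Hunk 1: at line 1 remove [fvhyq,xdfle] add [vrsr] -> 5 lines: qpojl vrsr yee dbdm zba
Hunk 2: at line 1 remove [yee] add [wggd,fltsd,sawb] -> 7 lines: qpojl vrsr wggd fltsd sawb dbdm zba
Hunk 3: at line 2 remove [wggd,fltsd,sawb] add [omcc,hsqnz] -> 6 lines: qpojl vrsr omcc hsqnz dbdm zba
Hunk 4: at line 1 remove [omcc] add [zuvh,wmdqy] -> 7 lines: qpojl vrsr zuvh wmdqy hsqnz dbdm zba
Hunk 5: at line 1 remove [zuvh,wmdqy,hsqnz] add [rvze] -> 5 lines: qpojl vrsr rvze dbdm zba
Hunk 6: at line 1 remove [rvze] add [yyu,prb,kbb] -> 7 lines: qpojl vrsr yyu prb kbb dbdm zba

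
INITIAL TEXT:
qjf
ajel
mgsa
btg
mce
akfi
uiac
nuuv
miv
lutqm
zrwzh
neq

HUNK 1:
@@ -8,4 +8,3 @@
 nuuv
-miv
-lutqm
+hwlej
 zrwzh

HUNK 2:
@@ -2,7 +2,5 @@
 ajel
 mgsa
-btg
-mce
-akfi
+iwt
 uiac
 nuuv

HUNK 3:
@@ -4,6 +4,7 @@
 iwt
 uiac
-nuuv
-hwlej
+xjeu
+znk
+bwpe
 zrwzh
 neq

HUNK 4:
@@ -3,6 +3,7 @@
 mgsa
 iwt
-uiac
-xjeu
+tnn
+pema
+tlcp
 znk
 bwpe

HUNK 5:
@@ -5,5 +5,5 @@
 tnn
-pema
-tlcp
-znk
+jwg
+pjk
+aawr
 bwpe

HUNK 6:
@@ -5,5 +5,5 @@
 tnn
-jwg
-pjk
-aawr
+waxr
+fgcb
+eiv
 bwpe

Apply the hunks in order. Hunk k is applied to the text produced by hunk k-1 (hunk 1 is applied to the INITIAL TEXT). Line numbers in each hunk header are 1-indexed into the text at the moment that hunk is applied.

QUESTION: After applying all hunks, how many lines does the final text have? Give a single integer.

Answer: 11

Derivation:
Hunk 1: at line 8 remove [miv,lutqm] add [hwlej] -> 11 lines: qjf ajel mgsa btg mce akfi uiac nuuv hwlej zrwzh neq
Hunk 2: at line 2 remove [btg,mce,akfi] add [iwt] -> 9 lines: qjf ajel mgsa iwt uiac nuuv hwlej zrwzh neq
Hunk 3: at line 4 remove [nuuv,hwlej] add [xjeu,znk,bwpe] -> 10 lines: qjf ajel mgsa iwt uiac xjeu znk bwpe zrwzh neq
Hunk 4: at line 3 remove [uiac,xjeu] add [tnn,pema,tlcp] -> 11 lines: qjf ajel mgsa iwt tnn pema tlcp znk bwpe zrwzh neq
Hunk 5: at line 5 remove [pema,tlcp,znk] add [jwg,pjk,aawr] -> 11 lines: qjf ajel mgsa iwt tnn jwg pjk aawr bwpe zrwzh neq
Hunk 6: at line 5 remove [jwg,pjk,aawr] add [waxr,fgcb,eiv] -> 11 lines: qjf ajel mgsa iwt tnn waxr fgcb eiv bwpe zrwzh neq
Final line count: 11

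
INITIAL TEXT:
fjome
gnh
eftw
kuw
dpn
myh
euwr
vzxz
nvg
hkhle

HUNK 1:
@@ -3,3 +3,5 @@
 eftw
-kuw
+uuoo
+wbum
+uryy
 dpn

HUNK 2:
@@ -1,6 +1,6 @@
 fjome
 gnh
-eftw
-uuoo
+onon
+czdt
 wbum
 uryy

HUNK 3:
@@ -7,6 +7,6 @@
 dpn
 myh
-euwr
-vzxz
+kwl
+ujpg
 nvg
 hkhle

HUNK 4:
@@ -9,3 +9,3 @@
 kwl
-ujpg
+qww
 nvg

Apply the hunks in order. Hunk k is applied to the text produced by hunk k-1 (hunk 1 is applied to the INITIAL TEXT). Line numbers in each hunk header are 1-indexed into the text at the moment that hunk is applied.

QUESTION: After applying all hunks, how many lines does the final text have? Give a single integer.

Hunk 1: at line 3 remove [kuw] add [uuoo,wbum,uryy] -> 12 lines: fjome gnh eftw uuoo wbum uryy dpn myh euwr vzxz nvg hkhle
Hunk 2: at line 1 remove [eftw,uuoo] add [onon,czdt] -> 12 lines: fjome gnh onon czdt wbum uryy dpn myh euwr vzxz nvg hkhle
Hunk 3: at line 7 remove [euwr,vzxz] add [kwl,ujpg] -> 12 lines: fjome gnh onon czdt wbum uryy dpn myh kwl ujpg nvg hkhle
Hunk 4: at line 9 remove [ujpg] add [qww] -> 12 lines: fjome gnh onon czdt wbum uryy dpn myh kwl qww nvg hkhle
Final line count: 12

Answer: 12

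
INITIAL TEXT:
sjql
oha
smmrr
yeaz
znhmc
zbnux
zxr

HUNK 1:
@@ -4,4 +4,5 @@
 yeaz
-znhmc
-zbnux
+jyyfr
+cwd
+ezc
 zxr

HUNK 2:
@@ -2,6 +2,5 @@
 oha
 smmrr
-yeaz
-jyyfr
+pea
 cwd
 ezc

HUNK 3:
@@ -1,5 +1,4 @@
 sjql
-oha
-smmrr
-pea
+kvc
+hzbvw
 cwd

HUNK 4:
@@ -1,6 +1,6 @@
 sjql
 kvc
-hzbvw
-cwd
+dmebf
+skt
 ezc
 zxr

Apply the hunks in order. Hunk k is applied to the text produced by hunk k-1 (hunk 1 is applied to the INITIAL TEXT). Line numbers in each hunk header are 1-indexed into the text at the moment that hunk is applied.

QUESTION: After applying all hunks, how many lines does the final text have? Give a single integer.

Answer: 6

Derivation:
Hunk 1: at line 4 remove [znhmc,zbnux] add [jyyfr,cwd,ezc] -> 8 lines: sjql oha smmrr yeaz jyyfr cwd ezc zxr
Hunk 2: at line 2 remove [yeaz,jyyfr] add [pea] -> 7 lines: sjql oha smmrr pea cwd ezc zxr
Hunk 3: at line 1 remove [oha,smmrr,pea] add [kvc,hzbvw] -> 6 lines: sjql kvc hzbvw cwd ezc zxr
Hunk 4: at line 1 remove [hzbvw,cwd] add [dmebf,skt] -> 6 lines: sjql kvc dmebf skt ezc zxr
Final line count: 6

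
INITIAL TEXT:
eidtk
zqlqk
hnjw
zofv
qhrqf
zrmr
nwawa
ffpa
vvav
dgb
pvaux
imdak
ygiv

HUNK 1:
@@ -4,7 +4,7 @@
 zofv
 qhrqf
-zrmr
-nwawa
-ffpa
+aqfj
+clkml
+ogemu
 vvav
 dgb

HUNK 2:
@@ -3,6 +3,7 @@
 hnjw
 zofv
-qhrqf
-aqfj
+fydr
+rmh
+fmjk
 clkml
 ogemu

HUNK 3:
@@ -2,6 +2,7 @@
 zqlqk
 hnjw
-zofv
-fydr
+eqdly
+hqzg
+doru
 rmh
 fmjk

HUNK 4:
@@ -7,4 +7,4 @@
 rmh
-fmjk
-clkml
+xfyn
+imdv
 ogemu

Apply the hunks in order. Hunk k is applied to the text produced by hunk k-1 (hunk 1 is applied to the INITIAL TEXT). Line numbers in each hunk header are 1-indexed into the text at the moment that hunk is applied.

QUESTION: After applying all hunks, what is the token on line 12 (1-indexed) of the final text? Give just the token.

Answer: dgb

Derivation:
Hunk 1: at line 4 remove [zrmr,nwawa,ffpa] add [aqfj,clkml,ogemu] -> 13 lines: eidtk zqlqk hnjw zofv qhrqf aqfj clkml ogemu vvav dgb pvaux imdak ygiv
Hunk 2: at line 3 remove [qhrqf,aqfj] add [fydr,rmh,fmjk] -> 14 lines: eidtk zqlqk hnjw zofv fydr rmh fmjk clkml ogemu vvav dgb pvaux imdak ygiv
Hunk 3: at line 2 remove [zofv,fydr] add [eqdly,hqzg,doru] -> 15 lines: eidtk zqlqk hnjw eqdly hqzg doru rmh fmjk clkml ogemu vvav dgb pvaux imdak ygiv
Hunk 4: at line 7 remove [fmjk,clkml] add [xfyn,imdv] -> 15 lines: eidtk zqlqk hnjw eqdly hqzg doru rmh xfyn imdv ogemu vvav dgb pvaux imdak ygiv
Final line 12: dgb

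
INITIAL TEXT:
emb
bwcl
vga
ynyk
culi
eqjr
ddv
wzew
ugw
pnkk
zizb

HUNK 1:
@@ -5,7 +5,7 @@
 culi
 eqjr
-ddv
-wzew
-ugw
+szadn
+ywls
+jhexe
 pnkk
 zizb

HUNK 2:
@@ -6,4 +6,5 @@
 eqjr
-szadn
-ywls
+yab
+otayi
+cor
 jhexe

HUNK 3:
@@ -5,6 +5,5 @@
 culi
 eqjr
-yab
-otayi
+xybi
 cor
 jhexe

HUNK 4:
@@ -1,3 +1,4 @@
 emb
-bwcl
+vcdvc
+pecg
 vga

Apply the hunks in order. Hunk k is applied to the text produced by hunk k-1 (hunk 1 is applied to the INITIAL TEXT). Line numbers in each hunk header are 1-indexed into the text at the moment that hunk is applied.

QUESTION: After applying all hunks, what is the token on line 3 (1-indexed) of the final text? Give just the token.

Hunk 1: at line 5 remove [ddv,wzew,ugw] add [szadn,ywls,jhexe] -> 11 lines: emb bwcl vga ynyk culi eqjr szadn ywls jhexe pnkk zizb
Hunk 2: at line 6 remove [szadn,ywls] add [yab,otayi,cor] -> 12 lines: emb bwcl vga ynyk culi eqjr yab otayi cor jhexe pnkk zizb
Hunk 3: at line 5 remove [yab,otayi] add [xybi] -> 11 lines: emb bwcl vga ynyk culi eqjr xybi cor jhexe pnkk zizb
Hunk 4: at line 1 remove [bwcl] add [vcdvc,pecg] -> 12 lines: emb vcdvc pecg vga ynyk culi eqjr xybi cor jhexe pnkk zizb
Final line 3: pecg

Answer: pecg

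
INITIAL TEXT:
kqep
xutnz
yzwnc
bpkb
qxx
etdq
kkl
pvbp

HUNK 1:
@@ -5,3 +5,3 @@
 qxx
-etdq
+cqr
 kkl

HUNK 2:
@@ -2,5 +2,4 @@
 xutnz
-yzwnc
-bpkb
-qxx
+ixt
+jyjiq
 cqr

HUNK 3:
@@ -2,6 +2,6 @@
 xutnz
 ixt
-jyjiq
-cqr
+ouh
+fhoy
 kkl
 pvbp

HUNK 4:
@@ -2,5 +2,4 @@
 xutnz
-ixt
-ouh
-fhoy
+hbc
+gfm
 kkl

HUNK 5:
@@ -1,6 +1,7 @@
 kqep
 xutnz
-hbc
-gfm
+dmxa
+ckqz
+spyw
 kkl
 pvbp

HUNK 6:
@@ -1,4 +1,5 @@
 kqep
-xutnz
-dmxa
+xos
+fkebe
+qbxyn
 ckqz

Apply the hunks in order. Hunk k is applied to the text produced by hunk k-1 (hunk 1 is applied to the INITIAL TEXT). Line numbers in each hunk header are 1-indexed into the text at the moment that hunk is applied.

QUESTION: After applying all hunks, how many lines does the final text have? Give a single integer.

Hunk 1: at line 5 remove [etdq] add [cqr] -> 8 lines: kqep xutnz yzwnc bpkb qxx cqr kkl pvbp
Hunk 2: at line 2 remove [yzwnc,bpkb,qxx] add [ixt,jyjiq] -> 7 lines: kqep xutnz ixt jyjiq cqr kkl pvbp
Hunk 3: at line 2 remove [jyjiq,cqr] add [ouh,fhoy] -> 7 lines: kqep xutnz ixt ouh fhoy kkl pvbp
Hunk 4: at line 2 remove [ixt,ouh,fhoy] add [hbc,gfm] -> 6 lines: kqep xutnz hbc gfm kkl pvbp
Hunk 5: at line 1 remove [hbc,gfm] add [dmxa,ckqz,spyw] -> 7 lines: kqep xutnz dmxa ckqz spyw kkl pvbp
Hunk 6: at line 1 remove [xutnz,dmxa] add [xos,fkebe,qbxyn] -> 8 lines: kqep xos fkebe qbxyn ckqz spyw kkl pvbp
Final line count: 8

Answer: 8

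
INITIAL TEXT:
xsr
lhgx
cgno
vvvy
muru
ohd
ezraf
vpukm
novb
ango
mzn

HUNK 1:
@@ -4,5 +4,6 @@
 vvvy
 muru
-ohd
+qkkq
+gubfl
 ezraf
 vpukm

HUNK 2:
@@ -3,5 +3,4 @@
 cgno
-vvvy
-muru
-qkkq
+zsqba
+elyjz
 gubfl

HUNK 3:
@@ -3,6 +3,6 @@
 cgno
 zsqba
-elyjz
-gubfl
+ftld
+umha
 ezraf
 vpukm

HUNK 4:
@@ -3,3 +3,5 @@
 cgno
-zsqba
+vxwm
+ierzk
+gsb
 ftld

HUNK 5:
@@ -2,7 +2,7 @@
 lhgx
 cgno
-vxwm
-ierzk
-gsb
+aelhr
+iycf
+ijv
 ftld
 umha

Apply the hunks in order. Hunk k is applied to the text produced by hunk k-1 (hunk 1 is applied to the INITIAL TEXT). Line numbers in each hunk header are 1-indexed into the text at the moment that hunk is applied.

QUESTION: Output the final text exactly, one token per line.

Answer: xsr
lhgx
cgno
aelhr
iycf
ijv
ftld
umha
ezraf
vpukm
novb
ango
mzn

Derivation:
Hunk 1: at line 4 remove [ohd] add [qkkq,gubfl] -> 12 lines: xsr lhgx cgno vvvy muru qkkq gubfl ezraf vpukm novb ango mzn
Hunk 2: at line 3 remove [vvvy,muru,qkkq] add [zsqba,elyjz] -> 11 lines: xsr lhgx cgno zsqba elyjz gubfl ezraf vpukm novb ango mzn
Hunk 3: at line 3 remove [elyjz,gubfl] add [ftld,umha] -> 11 lines: xsr lhgx cgno zsqba ftld umha ezraf vpukm novb ango mzn
Hunk 4: at line 3 remove [zsqba] add [vxwm,ierzk,gsb] -> 13 lines: xsr lhgx cgno vxwm ierzk gsb ftld umha ezraf vpukm novb ango mzn
Hunk 5: at line 2 remove [vxwm,ierzk,gsb] add [aelhr,iycf,ijv] -> 13 lines: xsr lhgx cgno aelhr iycf ijv ftld umha ezraf vpukm novb ango mzn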